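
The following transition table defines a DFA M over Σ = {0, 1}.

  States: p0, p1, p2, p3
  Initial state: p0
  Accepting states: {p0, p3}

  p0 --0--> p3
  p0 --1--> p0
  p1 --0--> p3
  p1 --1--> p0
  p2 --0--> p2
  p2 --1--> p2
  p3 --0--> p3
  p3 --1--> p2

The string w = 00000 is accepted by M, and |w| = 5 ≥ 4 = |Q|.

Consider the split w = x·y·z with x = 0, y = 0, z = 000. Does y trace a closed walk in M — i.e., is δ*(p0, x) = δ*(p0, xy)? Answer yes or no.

yes

State sequence: p0 -0-> p3 -0-> p3

After x (step 1): p3. After xy (step 2): p3.
They match, so y = 0 drives M around a cycle from p3 back to itself; pumping y any number of times keeps M in p3 before reading z, and xyⁱz ∈ L(M) for every i ≥ 0.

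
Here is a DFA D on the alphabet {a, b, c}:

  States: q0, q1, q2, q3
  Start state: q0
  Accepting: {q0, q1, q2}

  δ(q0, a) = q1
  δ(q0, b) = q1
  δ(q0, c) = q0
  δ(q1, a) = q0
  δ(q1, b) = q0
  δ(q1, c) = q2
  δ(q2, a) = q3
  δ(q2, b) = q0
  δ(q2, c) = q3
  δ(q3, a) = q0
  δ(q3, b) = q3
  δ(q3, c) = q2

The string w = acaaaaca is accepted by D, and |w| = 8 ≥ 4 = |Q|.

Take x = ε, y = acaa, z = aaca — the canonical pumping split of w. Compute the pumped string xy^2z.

xy^2z = ε·acaa·acaa·aaca = acaaacaaaaca.
Reading y = acaa takes D from q0 back to q0, so after x·y·y the machine is still in q0, and z then leads to the accepting state q1. Hence acaaacaaaaca ∈ L(D).

acaaacaaaaca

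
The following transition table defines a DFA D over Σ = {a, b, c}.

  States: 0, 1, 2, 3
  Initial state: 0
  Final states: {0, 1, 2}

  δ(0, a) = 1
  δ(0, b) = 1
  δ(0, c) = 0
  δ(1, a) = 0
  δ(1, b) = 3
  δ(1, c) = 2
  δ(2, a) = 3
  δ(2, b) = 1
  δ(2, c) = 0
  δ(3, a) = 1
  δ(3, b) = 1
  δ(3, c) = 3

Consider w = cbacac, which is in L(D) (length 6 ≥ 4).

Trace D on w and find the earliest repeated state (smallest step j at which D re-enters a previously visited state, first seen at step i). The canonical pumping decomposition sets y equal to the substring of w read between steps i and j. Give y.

c

Run of D on w = c b a c a c:
  step 0: 0  (start)
  step 1: 0  (read c: 0→0)   ← first repeat (0 seen earlier)
  step 2: 1  (read b: 0→1)
  step 3: 0  (read a: 1→0)
  step 4: 0  (read c: 0→0)
  step 5: 1  (read a: 0→1)
  step 6: 2  (read c: 1→2)

So i = 0, j = 1, giving x = w[0:0] = ε, y = w[0:1] = c, z = w[1:6] = bacac.
Check: |xy| = 1 ≤ 4 and |y| = 1 ≥ 1. Reading y takes D from 0 back to 0, so every xyⁱz is accepted.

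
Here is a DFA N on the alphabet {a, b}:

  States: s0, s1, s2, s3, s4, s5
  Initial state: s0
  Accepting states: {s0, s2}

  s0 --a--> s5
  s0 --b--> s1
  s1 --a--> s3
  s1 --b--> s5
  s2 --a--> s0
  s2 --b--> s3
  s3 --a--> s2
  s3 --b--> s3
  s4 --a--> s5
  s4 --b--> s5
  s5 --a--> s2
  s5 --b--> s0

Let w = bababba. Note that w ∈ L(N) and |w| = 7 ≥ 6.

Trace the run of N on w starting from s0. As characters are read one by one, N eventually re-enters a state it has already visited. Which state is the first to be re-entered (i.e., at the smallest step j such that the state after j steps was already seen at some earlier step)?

State sequence: s0 -b-> s1 -a-> s3 -b-> s3 -a-> s2 -b-> s3 -b-> s3 -a-> s2
First repeat at step 3: s3 was already visited.

The earliest repeat is at step j = 3: N is in s3, which it already visited at step i = 2.
The DFA has 6 states, so the proof of the pumping lemma guarantees a repeated state among the first 6+1 visited; the segment between the two visits is the pumpable y.

s3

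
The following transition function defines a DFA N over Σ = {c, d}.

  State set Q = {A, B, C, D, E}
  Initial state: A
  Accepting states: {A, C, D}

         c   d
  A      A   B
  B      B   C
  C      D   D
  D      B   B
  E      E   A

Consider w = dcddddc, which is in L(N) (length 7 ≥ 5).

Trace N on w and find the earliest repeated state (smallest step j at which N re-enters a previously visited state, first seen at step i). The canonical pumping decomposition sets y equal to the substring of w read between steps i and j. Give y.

c

State sequence: A -d-> B -c-> B -d-> C -d-> D -d-> B -d-> C -c-> D
First repeat at step 2: B was already visited.

So i = 1, j = 2, giving x = w[0:1] = d, y = w[1:2] = c, z = w[2:7] = ddddc.
Check: |xy| = 2 ≤ 5 and |y| = 1 ≥ 1. Reading y takes N from B back to B, so every xyⁱz is accepted.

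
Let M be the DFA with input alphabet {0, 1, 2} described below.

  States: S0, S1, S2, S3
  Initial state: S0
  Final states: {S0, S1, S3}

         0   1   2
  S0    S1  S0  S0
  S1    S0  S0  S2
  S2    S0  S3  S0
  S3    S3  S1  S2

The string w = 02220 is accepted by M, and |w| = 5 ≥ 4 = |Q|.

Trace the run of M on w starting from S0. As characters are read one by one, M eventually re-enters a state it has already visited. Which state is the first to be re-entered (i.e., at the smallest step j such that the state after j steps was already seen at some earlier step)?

S0

Run of M on w = 0 2 2 2 0:
  step 0: S0  (start)
  step 1: S1  (read 0: S0→S1)
  step 2: S2  (read 2: S1→S2)
  step 3: S0  (read 2: S2→S0)   ← first repeat (S0 seen earlier)
  step 4: S0  (read 2: S0→S0)
  step 5: S1  (read 0: S0→S1)

The earliest repeat is at step j = 3: M is in S0, which it already visited at step i = 0.
Pumping length from the standard proof: p = 4 (the number of states). The repeated state found above gives |xy| = j ≤ 4 and |y| = j − i ≥ 1.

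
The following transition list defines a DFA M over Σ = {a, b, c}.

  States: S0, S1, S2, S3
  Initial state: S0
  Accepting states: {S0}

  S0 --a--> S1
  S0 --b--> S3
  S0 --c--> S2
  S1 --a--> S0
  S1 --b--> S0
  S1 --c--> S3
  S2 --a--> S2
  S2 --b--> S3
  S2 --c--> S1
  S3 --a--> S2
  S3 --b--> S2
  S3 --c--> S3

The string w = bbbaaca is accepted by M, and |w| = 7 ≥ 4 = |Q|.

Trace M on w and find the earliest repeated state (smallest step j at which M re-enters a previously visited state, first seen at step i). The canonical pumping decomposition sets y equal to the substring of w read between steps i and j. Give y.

bb

Run of M on w = b b b a a c a:
  step 0: S0  (start)
  step 1: S3  (read b: S0→S3)
  step 2: S2  (read b: S3→S2)
  step 3: S3  (read b: S2→S3)   ← first repeat (S3 seen earlier)
  step 4: S2  (read a: S3→S2)
  step 5: S2  (read a: S2→S2)
  step 6: S1  (read c: S2→S1)
  step 7: S0  (read a: S1→S0)

So i = 1, j = 3, giving x = w[0:1] = b, y = w[1:3] = bb, z = w[3:7] = aaca.
Check: |xy| = 3 ≤ 4 and |y| = 2 ≥ 1. Reading y takes M from S3 back to S3, so every xyⁱz is accepted.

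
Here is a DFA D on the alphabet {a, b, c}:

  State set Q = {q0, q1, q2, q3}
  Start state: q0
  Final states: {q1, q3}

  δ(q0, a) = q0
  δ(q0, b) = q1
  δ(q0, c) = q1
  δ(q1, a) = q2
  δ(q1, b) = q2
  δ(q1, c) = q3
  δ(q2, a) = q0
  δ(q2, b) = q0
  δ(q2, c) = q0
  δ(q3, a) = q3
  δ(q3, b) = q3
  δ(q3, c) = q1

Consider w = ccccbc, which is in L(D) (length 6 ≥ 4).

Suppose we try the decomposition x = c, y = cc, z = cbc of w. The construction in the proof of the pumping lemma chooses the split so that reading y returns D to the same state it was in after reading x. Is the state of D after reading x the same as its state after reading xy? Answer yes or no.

State sequence: q0 -c-> q1 -c-> q3 -c-> q1

After x (step 1): q1. After xy (step 3): q1.
They match, so y = cc drives D around a cycle from q1 back to itself; pumping y any number of times keeps D in q1 before reading z, and xyⁱz ∈ L(D) for every i ≥ 0.

yes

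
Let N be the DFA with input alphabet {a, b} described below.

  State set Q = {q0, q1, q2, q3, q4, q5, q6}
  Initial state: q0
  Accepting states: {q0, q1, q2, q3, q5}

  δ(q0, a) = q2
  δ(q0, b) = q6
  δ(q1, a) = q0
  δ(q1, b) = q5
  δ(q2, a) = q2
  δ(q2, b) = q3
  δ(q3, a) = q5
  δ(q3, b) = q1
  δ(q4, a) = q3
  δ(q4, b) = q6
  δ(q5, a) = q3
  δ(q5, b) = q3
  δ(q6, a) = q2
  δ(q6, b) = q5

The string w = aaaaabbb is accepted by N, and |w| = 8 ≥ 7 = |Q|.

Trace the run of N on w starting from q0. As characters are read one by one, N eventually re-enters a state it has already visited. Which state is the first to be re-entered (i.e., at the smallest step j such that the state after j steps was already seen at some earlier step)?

Run of N on w = a a a a a b b b:
  step 0: q0  (start)
  step 1: q2  (read a: q0→q2)
  step 2: q2  (read a: q2→q2)   ← first repeat (q2 seen earlier)
  step 3: q2  (read a: q2→q2)
  step 4: q2  (read a: q2→q2)
  step 5: q2  (read a: q2→q2)
  step 6: q3  (read b: q2→q3)
  step 7: q1  (read b: q3→q1)
  step 8: q5  (read b: q1→q5)

The earliest repeat is at step j = 2: N is in q2, which it already visited at step i = 1.

q2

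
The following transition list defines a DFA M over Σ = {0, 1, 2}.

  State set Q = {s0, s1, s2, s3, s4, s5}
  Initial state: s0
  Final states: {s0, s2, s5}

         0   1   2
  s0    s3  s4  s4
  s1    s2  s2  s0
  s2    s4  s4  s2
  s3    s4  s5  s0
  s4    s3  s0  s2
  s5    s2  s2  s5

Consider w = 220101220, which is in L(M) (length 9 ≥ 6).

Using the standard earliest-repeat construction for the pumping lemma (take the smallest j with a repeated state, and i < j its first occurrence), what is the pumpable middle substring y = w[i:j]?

20

Run of M on w = 2 2 0 1 0 1 2 2 0:
  step 0: s0  (start)
  step 1: s4  (read 2: s0→s4)
  step 2: s2  (read 2: s4→s2)
  step 3: s4  (read 0: s2→s4)   ← first repeat (s4 seen earlier)
  step 4: s0  (read 1: s4→s0)
  step 5: s3  (read 0: s0→s3)
  step 6: s5  (read 1: s3→s5)
  step 7: s5  (read 2: s5→s5)
  step 8: s5  (read 2: s5→s5)
  step 9: s2  (read 0: s5→s2)

So i = 1, j = 3, giving x = w[0:1] = 2, y = w[1:3] = 20, z = w[3:9] = 101220.
Check: |xy| = 3 ≤ 6 and |y| = 2 ≥ 1. Reading y takes M from s4 back to s4, so every xyⁱz is accepted.
Since M has 6 states, any run of length ≥ 6 visits 6+1 states, so by pigeonhole some state repeats within the first 6 steps — that repeat gives the pumpable loop.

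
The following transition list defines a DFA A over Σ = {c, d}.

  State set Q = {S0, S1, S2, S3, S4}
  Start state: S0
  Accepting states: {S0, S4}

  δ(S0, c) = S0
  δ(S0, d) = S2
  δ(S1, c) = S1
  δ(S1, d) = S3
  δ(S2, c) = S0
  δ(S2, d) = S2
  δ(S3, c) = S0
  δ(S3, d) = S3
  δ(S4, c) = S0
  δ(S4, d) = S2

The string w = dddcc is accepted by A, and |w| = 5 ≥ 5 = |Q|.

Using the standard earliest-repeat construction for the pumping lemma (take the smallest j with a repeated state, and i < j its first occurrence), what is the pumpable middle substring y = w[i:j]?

d

State sequence: S0 -d-> S2 -d-> S2 -d-> S2 -c-> S0 -c-> S0
First repeat at step 2: S2 was already visited.

So i = 1, j = 2, giving x = w[0:1] = d, y = w[1:2] = d, z = w[2:5] = dcc.
Check: |xy| = 2 ≤ 5 and |y| = 1 ≥ 1. Reading y takes A from S2 back to S2, so every xyⁱz is accepted.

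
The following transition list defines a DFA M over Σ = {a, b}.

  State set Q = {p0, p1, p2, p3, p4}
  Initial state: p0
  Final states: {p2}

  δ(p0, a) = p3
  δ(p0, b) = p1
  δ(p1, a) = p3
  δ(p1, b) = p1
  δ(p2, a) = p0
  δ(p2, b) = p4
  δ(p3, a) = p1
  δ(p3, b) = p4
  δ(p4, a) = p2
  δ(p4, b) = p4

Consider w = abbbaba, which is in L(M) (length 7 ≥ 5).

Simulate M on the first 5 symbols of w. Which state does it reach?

p2

Run of M on the first 5 characters of w = a b b b a:
  step 0: p0  (start)
  step 1: p3  (read a: p0→p3)
  step 2: p4  (read b: p3→p4)
  step 3: p4  (read b: p4→p4)
  step 4: p4  (read b: p4→p4)
  step 5: p2  (read a: p4→p2)

After reading 5 characters, M is in state p2.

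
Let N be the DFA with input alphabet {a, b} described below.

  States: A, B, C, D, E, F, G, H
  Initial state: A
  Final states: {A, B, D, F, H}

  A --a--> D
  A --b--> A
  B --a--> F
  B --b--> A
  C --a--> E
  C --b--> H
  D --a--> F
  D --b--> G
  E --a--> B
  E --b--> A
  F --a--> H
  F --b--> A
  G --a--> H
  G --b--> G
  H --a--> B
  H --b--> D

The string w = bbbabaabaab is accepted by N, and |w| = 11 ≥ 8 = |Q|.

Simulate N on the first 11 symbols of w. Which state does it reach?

Run of N on the first 11 characters of w = b b b a b a a b a a b:
  step 0: A  (start)
  step 1: A  (read b: A→A)
  step 2: A  (read b: A→A)
  step 3: A  (read b: A→A)
  step 4: D  (read a: A→D)
  step 5: G  (read b: D→G)
  step 6: H  (read a: G→H)
  step 7: B  (read a: H→B)
  step 8: A  (read b: B→A)
  step 9: D  (read a: A→D)
  step 10: F  (read a: D→F)
  step 11: A  (read b: F→A)

After reading 11 characters, N is in state A.

A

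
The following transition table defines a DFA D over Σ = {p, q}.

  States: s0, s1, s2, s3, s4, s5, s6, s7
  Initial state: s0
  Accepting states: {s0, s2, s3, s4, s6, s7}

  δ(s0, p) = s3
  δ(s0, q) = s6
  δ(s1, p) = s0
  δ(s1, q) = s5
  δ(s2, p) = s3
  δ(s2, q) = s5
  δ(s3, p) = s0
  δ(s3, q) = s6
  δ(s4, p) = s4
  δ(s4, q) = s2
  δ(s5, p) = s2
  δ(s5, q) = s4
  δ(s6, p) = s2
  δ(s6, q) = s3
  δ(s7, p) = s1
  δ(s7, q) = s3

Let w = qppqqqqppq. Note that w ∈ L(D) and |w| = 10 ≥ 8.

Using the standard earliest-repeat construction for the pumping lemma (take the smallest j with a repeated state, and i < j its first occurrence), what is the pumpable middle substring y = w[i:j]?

Run of D on w = q p p q q q q p p q:
  step 0: s0  (start)
  step 1: s6  (read q: s0→s6)
  step 2: s2  (read p: s6→s2)
  step 3: s3  (read p: s2→s3)
  step 4: s6  (read q: s3→s6)   ← first repeat (s6 seen earlier)
  step 5: s3  (read q: s6→s3)
  step 6: s6  (read q: s3→s6)
  step 7: s3  (read q: s6→s3)
  step 8: s0  (read p: s3→s0)
  step 9: s3  (read p: s0→s3)
  step 10: s6  (read q: s3→s6)

So i = 1, j = 4, giving x = w[0:1] = q, y = w[1:4] = ppq, z = w[4:10] = qqqppq.
Check: |xy| = 4 ≤ 8 and |y| = 3 ≥ 1. Reading y takes D from s6 back to s6, so every xyⁱz is accepted.

ppq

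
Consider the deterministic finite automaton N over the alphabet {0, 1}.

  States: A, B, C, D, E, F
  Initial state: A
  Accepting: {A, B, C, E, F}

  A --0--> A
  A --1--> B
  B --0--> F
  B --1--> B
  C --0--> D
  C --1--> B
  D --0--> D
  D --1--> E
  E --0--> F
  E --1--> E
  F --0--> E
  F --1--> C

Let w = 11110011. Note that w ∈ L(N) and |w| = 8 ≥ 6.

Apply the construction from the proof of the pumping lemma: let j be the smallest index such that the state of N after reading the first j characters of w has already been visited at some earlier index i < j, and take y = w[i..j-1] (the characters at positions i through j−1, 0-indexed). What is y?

1

Run of N on w = 1 1 1 1 0 0 1 1:
  step 0: A  (start)
  step 1: B  (read 1: A→B)
  step 2: B  (read 1: B→B)   ← first repeat (B seen earlier)
  step 3: B  (read 1: B→B)
  step 4: B  (read 1: B→B)
  step 5: F  (read 0: B→F)
  step 6: E  (read 0: F→E)
  step 7: E  (read 1: E→E)
  step 8: E  (read 1: E→E)

So i = 1, j = 2, giving x = w[0:1] = 1, y = w[1:2] = 1, z = w[2:8] = 110011.
Check: |xy| = 2 ≤ 6 and |y| = 1 ≥ 1. Reading y takes N from B back to B, so every xyⁱz is accepted.
The DFA has 6 states, so the proof of the pumping lemma guarantees a repeated state among the first 6+1 visited; the segment between the two visits is the pumpable y.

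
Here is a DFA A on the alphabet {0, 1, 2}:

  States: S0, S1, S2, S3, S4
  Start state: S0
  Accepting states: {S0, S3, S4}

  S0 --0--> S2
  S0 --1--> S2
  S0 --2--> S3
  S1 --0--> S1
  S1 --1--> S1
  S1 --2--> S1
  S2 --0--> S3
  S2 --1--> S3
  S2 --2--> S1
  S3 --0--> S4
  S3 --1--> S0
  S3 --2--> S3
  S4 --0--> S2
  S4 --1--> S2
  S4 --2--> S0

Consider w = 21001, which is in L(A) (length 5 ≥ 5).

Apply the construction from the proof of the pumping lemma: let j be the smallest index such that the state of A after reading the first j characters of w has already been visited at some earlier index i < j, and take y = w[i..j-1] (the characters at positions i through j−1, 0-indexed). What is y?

21

Run of A on w = 2 1 0 0 1:
  step 0: S0  (start)
  step 1: S3  (read 2: S0→S3)
  step 2: S0  (read 1: S3→S0)   ← first repeat (S0 seen earlier)
  step 3: S2  (read 0: S0→S2)
  step 4: S3  (read 0: S2→S3)
  step 5: S0  (read 1: S3→S0)

So i = 0, j = 2, giving x = w[0:0] = ε, y = w[0:2] = 21, z = w[2:5] = 001.
Check: |xy| = 2 ≤ 5 and |y| = 2 ≥ 1. Reading y takes A from S0 back to S0, so every xyⁱz is accepted.
Since A has 5 states, any run of length ≥ 5 visits 5+1 states, so by pigeonhole some state repeats within the first 5 steps — that repeat gives the pumpable loop.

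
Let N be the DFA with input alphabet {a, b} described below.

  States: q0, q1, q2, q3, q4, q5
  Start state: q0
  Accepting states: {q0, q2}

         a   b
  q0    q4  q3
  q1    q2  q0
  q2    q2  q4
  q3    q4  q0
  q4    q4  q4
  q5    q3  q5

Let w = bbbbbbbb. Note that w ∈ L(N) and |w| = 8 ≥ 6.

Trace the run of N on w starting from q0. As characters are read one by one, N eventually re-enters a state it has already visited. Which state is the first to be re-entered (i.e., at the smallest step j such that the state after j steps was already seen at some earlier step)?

q0

State sequence: q0 -b-> q3 -b-> q0 -b-> q3 -b-> q0 -b-> q3 -b-> q0 -b-> q3 -b-> q0
First repeat at step 2: q0 was already visited.

The earliest repeat is at step j = 2: N is in q0, which it already visited at step i = 0.
The DFA has 6 states, so the proof of the pumping lemma guarantees a repeated state among the first 6+1 visited; the segment between the two visits is the pumpable y.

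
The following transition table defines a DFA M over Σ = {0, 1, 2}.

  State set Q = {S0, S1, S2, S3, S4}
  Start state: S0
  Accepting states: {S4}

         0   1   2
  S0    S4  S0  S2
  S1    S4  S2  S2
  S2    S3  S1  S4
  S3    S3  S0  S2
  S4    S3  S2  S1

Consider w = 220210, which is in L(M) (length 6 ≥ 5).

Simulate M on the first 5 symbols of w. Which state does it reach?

State sequence: S0 -2-> S2 -2-> S4 -0-> S3 -2-> S2 -1-> S1

After reading 5 characters, M is in state S1.

S1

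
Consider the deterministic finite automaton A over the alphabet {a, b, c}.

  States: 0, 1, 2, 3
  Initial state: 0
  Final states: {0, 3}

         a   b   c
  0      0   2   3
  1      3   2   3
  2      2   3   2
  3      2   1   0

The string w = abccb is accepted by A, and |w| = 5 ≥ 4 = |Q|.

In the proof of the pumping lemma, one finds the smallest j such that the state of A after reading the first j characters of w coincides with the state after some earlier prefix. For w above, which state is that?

0

State sequence: 0 -a-> 0 -b-> 2 -c-> 2 -c-> 2 -b-> 3
First repeat at step 1: 0 was already visited.

The earliest repeat is at step j = 1: A is in 0, which it already visited at step i = 0.
Since A has 4 states, any run of length ≥ 4 visits 4+1 states, so by pigeonhole some state repeats within the first 4 steps — that repeat gives the pumpable loop.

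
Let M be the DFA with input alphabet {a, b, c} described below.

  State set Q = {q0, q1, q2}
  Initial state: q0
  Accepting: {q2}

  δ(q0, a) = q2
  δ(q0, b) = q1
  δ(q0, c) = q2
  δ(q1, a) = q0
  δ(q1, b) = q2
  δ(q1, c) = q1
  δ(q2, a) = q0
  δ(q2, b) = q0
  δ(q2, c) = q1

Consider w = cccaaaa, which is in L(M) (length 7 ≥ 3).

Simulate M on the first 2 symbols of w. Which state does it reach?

q1

Run of M on the first 2 characters of w = c c:
  step 0: q0  (start)
  step 1: q2  (read c: q0→q2)
  step 2: q1  (read c: q2→q1)

After reading 2 characters, M is in state q1.
(This kind of state-tracing is the core of the pumping-lemma construction: with 3 states, pigeonhole forces a repeat within the first 3 steps.)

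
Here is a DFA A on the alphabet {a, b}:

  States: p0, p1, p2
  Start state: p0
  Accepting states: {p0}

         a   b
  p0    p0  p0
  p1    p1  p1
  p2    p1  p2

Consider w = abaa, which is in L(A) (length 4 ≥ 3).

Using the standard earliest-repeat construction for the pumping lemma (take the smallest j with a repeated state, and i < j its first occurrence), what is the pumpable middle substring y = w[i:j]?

a

State sequence: p0 -a-> p0 -b-> p0 -a-> p0 -a-> p0
First repeat at step 1: p0 was already visited.

So i = 0, j = 1, giving x = w[0:0] = ε, y = w[0:1] = a, z = w[1:4] = baa.
Check: |xy| = 1 ≤ 3 and |y| = 1 ≥ 1. Reading y takes A from p0 back to p0, so every xyⁱz is accepted.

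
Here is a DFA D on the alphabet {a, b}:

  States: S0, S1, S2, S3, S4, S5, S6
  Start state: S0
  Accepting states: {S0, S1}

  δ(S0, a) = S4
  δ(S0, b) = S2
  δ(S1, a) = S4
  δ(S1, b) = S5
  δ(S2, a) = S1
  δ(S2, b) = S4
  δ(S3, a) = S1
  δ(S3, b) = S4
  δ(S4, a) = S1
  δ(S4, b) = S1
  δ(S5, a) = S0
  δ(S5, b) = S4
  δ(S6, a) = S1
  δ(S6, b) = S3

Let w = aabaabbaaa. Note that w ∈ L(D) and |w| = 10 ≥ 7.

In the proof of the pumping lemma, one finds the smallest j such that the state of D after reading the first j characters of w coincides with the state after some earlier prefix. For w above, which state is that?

S0

Run of D on w = a a b a a b b a a a:
  step 0: S0  (start)
  step 1: S4  (read a: S0→S4)
  step 2: S1  (read a: S4→S1)
  step 3: S5  (read b: S1→S5)
  step 4: S0  (read a: S5→S0)   ← first repeat (S0 seen earlier)
  step 5: S4  (read a: S0→S4)
  step 6: S1  (read b: S4→S1)
  step 7: S5  (read b: S1→S5)
  step 8: S0  (read a: S5→S0)
  step 9: S4  (read a: S0→S4)
  step 10: S1  (read a: S4→S1)

The earliest repeat is at step j = 4: D is in S0, which it already visited at step i = 0.
The DFA has 7 states, so the proof of the pumping lemma guarantees a repeated state among the first 7+1 visited; the segment between the two visits is the pumpable y.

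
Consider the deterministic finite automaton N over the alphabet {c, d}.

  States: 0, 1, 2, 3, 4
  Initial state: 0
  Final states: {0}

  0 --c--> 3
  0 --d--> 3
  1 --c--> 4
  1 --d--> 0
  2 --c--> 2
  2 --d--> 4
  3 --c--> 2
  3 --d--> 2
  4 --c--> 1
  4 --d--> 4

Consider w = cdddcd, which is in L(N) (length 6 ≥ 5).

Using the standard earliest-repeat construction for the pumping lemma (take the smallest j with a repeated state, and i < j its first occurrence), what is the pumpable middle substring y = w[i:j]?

Run of N on w = c d d d c d:
  step 0: 0  (start)
  step 1: 3  (read c: 0→3)
  step 2: 2  (read d: 3→2)
  step 3: 4  (read d: 2→4)
  step 4: 4  (read d: 4→4)   ← first repeat (4 seen earlier)
  step 5: 1  (read c: 4→1)
  step 6: 0  (read d: 1→0)

So i = 3, j = 4, giving x = w[0:3] = cdd, y = w[3:4] = d, z = w[4:6] = cd.
Check: |xy| = 4 ≤ 5 and |y| = 1 ≥ 1. Reading y takes N from 4 back to 4, so every xyⁱz is accepted.
Since N has 5 states, any run of length ≥ 5 visits 5+1 states, so by pigeonhole some state repeats within the first 5 steps — that repeat gives the pumpable loop.

d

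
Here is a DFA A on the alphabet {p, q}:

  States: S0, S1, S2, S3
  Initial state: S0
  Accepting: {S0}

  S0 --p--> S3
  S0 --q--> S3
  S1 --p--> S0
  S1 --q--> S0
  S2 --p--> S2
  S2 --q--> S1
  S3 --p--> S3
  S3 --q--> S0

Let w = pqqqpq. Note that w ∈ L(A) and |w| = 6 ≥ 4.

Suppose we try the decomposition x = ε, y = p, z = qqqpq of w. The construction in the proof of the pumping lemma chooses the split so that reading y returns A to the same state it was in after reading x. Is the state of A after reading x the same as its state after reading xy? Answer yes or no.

State sequence: S0 -p-> S3

After x (step 0): S0. After xy (step 1): S3.
They differ (S0 ≠ S3), so y is not a cycle from the state after x; this split is not the one the pumping-lemma construction produces, and pumping y need not keep the string in L(A).

no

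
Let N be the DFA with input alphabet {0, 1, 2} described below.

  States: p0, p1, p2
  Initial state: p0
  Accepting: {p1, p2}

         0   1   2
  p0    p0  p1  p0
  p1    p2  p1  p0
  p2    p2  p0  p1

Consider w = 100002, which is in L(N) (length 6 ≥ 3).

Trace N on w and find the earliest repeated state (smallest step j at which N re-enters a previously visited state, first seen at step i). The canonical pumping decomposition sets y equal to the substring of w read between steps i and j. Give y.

Run of N on w = 1 0 0 0 0 2:
  step 0: p0  (start)
  step 1: p1  (read 1: p0→p1)
  step 2: p2  (read 0: p1→p2)
  step 3: p2  (read 0: p2→p2)   ← first repeat (p2 seen earlier)
  step 4: p2  (read 0: p2→p2)
  step 5: p2  (read 0: p2→p2)
  step 6: p1  (read 2: p2→p1)

So i = 2, j = 3, giving x = w[0:2] = 10, y = w[2:3] = 0, z = w[3:6] = 002.
Check: |xy| = 3 ≤ 3 and |y| = 1 ≥ 1. Reading y takes N from p2 back to p2, so every xyⁱz is accepted.

0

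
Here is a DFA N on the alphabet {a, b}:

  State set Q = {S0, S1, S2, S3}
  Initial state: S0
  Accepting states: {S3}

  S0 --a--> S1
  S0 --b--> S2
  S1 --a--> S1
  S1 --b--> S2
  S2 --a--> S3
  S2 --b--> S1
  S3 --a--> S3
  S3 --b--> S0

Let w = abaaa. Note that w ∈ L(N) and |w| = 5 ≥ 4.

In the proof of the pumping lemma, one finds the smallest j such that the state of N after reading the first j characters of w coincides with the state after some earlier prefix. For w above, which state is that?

S3

State sequence: S0 -a-> S1 -b-> S2 -a-> S3 -a-> S3 -a-> S3
First repeat at step 4: S3 was already visited.

The earliest repeat is at step j = 4: N is in S3, which it already visited at step i = 3.
Pumping length from the standard proof: p = 4 (the number of states). The repeated state found above gives |xy| = j ≤ 4 and |y| = j − i ≥ 1.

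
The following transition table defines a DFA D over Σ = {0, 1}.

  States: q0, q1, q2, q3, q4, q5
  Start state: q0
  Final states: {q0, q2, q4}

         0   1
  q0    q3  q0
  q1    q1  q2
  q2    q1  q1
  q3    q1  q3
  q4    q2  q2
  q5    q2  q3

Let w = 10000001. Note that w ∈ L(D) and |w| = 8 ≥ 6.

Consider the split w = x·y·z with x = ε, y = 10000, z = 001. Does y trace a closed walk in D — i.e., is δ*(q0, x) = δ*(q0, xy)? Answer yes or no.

no

Run of D on the first 5 characters of w = 1 0 0 0 0:
  step 0: q0  (start)
  step 1: q0  (read 1: q0→q0)
  step 2: q3  (read 0: q0→q3)
  step 3: q1  (read 0: q3→q1)
  step 4: q1  (read 0: q1→q1)
  step 5: q1  (read 0: q1→q1)

After x (step 0): q0. After xy (step 5): q1.
They differ (q0 ≠ q1), so y is not a cycle from the state after x; this split is not the one the pumping-lemma construction produces, and pumping y need not keep the string in L(D).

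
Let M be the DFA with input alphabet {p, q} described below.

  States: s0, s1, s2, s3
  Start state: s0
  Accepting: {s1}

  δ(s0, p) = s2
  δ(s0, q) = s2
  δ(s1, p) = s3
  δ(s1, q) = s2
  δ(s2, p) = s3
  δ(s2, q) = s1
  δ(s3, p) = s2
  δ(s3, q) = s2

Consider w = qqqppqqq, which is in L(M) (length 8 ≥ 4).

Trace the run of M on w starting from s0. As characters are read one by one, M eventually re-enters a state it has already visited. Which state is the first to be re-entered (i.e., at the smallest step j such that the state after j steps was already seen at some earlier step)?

State sequence: s0 -q-> s2 -q-> s1 -q-> s2 -p-> s3 -p-> s2 -q-> s1 -q-> s2 -q-> s1
First repeat at step 3: s2 was already visited.

The earliest repeat is at step j = 3: M is in s2, which it already visited at step i = 1.
With |Q| = 4, pigeonhole forces a state repeat no later than step 4; the substring read between the first and second visits to that state can be pumped.

s2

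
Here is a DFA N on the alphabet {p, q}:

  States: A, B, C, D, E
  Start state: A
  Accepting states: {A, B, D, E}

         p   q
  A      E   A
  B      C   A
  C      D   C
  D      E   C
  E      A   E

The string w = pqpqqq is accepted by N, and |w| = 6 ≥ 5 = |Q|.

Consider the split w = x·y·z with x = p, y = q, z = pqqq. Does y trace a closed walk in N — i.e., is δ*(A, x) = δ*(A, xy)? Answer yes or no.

Run of N on the first 2 characters of w = p q:
  step 0: A  (start)
  step 1: E  (read p: A→E)
  step 2: E  (read q: E→E)

After x (step 1): E. After xy (step 2): E.
They match, so y = q drives N around a cycle from E back to itself; pumping y any number of times keeps N in E before reading z, and xyⁱz ∈ L(N) for every i ≥ 0.

yes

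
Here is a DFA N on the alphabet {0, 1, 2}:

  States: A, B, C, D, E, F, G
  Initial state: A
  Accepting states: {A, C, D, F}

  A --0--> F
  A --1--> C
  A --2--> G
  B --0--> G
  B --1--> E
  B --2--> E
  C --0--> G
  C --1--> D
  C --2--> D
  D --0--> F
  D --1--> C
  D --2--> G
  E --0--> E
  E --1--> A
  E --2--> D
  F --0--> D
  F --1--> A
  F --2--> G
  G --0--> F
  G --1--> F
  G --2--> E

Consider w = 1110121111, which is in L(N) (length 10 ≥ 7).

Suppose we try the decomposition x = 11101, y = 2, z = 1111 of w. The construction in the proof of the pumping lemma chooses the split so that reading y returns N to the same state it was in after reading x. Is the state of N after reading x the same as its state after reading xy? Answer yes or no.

Run of N on the first 6 characters of w = 1 1 1 0 1 2:
  step 0: A  (start)
  step 1: C  (read 1: A→C)
  step 2: D  (read 1: C→D)
  step 3: C  (read 1: D→C)
  step 4: G  (read 0: C→G)
  step 5: F  (read 1: G→F)
  step 6: G  (read 2: F→G)

After x (step 5): F. After xy (step 6): G.
They differ (F ≠ G), so y is not a cycle from the state after x; this split is not the one the pumping-lemma construction produces, and pumping y need not keep the string in L(N).

no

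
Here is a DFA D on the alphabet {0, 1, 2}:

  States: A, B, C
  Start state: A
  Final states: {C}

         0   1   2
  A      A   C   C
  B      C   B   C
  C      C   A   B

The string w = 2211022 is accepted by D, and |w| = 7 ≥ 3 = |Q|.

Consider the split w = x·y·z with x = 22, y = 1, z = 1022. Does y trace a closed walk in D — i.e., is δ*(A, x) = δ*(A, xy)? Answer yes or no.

yes

State sequence: A -2-> C -2-> B -1-> B

After x (step 2): B. After xy (step 3): B.
They match, so y = 1 drives D around a cycle from B back to itself; pumping y any number of times keeps D in B before reading z, and xyⁱz ∈ L(D) for every i ≥ 0.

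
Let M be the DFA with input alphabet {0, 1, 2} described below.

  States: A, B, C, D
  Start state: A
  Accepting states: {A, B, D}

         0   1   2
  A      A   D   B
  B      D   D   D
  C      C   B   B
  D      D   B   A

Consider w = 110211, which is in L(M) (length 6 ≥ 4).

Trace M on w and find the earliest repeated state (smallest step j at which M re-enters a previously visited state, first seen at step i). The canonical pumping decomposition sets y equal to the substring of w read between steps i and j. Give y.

State sequence: A -1-> D -1-> B -0-> D -2-> A -1-> D -1-> B
First repeat at step 3: D was already visited.

So i = 1, j = 3, giving x = w[0:1] = 1, y = w[1:3] = 10, z = w[3:6] = 211.
Check: |xy| = 3 ≤ 4 and |y| = 2 ≥ 1. Reading y takes M from D back to D, so every xyⁱz is accepted.

10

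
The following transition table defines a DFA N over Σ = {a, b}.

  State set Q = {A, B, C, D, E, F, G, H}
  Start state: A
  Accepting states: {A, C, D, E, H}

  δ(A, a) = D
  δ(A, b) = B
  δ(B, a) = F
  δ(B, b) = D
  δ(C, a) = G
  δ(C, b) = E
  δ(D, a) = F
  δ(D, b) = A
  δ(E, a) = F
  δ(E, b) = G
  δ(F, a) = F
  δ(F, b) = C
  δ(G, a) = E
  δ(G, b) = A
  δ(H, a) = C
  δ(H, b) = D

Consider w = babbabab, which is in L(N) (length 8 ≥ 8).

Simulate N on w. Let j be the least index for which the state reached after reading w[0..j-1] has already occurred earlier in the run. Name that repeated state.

F

State sequence: A -b-> B -a-> F -b-> C -b-> E -a-> F -b-> C -a-> G -b-> A
First repeat at step 5: F was already visited.

The earliest repeat is at step j = 5: N is in F, which it already visited at step i = 2.
Pumping length from the standard proof: p = 8 (the number of states). The repeated state found above gives |xy| = j ≤ 8 and |y| = j − i ≥ 1.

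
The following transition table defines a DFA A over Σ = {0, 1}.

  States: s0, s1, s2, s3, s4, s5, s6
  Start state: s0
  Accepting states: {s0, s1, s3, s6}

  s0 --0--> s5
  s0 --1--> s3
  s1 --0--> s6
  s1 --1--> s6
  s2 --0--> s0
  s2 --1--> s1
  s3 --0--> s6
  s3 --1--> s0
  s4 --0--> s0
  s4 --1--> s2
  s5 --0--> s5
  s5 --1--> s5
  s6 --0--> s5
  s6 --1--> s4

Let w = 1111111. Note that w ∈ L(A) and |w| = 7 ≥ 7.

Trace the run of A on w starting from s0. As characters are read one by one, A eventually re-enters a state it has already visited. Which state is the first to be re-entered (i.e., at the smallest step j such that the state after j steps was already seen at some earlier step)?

s0

Run of A on w = 1 1 1 1 1 1 1:
  step 0: s0  (start)
  step 1: s3  (read 1: s0→s3)
  step 2: s0  (read 1: s3→s0)   ← first repeat (s0 seen earlier)
  step 3: s3  (read 1: s0→s3)
  step 4: s0  (read 1: s3→s0)
  step 5: s3  (read 1: s0→s3)
  step 6: s0  (read 1: s3→s0)
  step 7: s3  (read 1: s0→s3)

The earliest repeat is at step j = 2: A is in s0, which it already visited at step i = 0.
Since A has 7 states, any run of length ≥ 7 visits 7+1 states, so by pigeonhole some state repeats within the first 7 steps — that repeat gives the pumpable loop.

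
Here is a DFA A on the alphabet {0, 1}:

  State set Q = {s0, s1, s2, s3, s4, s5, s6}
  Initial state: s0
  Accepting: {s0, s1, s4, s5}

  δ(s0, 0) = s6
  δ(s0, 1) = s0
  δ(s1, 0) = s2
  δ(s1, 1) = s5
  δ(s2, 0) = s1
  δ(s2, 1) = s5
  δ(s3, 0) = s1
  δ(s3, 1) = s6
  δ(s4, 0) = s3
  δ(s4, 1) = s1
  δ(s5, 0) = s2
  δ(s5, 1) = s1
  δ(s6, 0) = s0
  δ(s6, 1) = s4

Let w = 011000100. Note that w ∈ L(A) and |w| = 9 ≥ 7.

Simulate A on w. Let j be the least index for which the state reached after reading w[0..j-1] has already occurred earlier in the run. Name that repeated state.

Run of A on w = 0 1 1 0 0 0 1 0 0:
  step 0: s0  (start)
  step 1: s6  (read 0: s0→s6)
  step 2: s4  (read 1: s6→s4)
  step 3: s1  (read 1: s4→s1)
  step 4: s2  (read 0: s1→s2)
  step 5: s1  (read 0: s2→s1)   ← first repeat (s1 seen earlier)
  step 6: s2  (read 0: s1→s2)
  step 7: s5  (read 1: s2→s5)
  step 8: s2  (read 0: s5→s2)
  step 9: s1  (read 0: s2→s1)

The earliest repeat is at step j = 5: A is in s1, which it already visited at step i = 3.
With |Q| = 7, pigeonhole forces a state repeat no later than step 7; the substring read between the first and second visits to that state can be pumped.

s1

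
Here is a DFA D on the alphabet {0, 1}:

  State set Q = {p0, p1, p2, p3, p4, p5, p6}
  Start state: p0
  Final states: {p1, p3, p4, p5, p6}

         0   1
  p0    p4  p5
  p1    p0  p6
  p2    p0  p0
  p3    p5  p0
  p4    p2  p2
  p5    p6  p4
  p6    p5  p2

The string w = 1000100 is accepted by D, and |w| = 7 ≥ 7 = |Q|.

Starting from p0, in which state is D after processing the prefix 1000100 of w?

p4

Run of D on the first 7 characters of w = 1 0 0 0 1 0 0:
  step 0: p0  (start)
  step 1: p5  (read 1: p0→p5)
  step 2: p6  (read 0: p5→p6)
  step 3: p5  (read 0: p6→p5)
  step 4: p6  (read 0: p5→p6)
  step 5: p2  (read 1: p6→p2)
  step 6: p0  (read 0: p2→p0)
  step 7: p4  (read 0: p0→p4)

After reading 7 characters, D is in state p4.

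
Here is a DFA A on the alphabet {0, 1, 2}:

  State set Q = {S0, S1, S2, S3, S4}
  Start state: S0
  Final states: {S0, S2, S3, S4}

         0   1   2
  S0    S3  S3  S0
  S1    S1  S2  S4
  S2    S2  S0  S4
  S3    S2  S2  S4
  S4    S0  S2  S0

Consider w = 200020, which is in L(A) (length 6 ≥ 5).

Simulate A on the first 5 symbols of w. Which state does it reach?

S4

Run of A on the first 5 characters of w = 2 0 0 0 2:
  step 0: S0  (start)
  step 1: S0  (read 2: S0→S0)
  step 2: S3  (read 0: S0→S3)
  step 3: S2  (read 0: S3→S2)
  step 4: S2  (read 0: S2→S2)
  step 5: S4  (read 2: S2→S4)

After reading 5 characters, A is in state S4.
(This kind of state-tracing is the core of the pumping-lemma construction: with 5 states, pigeonhole forces a repeat within the first 5 steps.)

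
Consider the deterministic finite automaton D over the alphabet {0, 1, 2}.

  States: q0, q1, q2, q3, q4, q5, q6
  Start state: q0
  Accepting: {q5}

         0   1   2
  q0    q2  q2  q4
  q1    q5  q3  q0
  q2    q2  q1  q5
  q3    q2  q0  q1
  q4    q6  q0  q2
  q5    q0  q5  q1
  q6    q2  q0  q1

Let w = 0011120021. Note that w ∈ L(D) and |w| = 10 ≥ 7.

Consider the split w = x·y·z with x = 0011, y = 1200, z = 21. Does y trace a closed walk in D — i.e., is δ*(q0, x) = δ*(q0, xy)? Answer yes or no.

Run of D on the first 8 characters of w = 0 0 1 1 1 2 0 0:
  step 0: q0  (start)
  step 1: q2  (read 0: q0→q2)
  step 2: q2  (read 0: q2→q2)
  step 3: q1  (read 1: q2→q1)
  step 4: q3  (read 1: q1→q3)
  step 5: q0  (read 1: q3→q0)
  step 6: q4  (read 2: q0→q4)
  step 7: q6  (read 0: q4→q6)
  step 8: q2  (read 0: q6→q2)

After x (step 4): q3. After xy (step 8): q2.
They differ (q3 ≠ q2), so y is not a cycle from the state after x; this split is not the one the pumping-lemma construction produces, and pumping y need not keep the string in L(D).

no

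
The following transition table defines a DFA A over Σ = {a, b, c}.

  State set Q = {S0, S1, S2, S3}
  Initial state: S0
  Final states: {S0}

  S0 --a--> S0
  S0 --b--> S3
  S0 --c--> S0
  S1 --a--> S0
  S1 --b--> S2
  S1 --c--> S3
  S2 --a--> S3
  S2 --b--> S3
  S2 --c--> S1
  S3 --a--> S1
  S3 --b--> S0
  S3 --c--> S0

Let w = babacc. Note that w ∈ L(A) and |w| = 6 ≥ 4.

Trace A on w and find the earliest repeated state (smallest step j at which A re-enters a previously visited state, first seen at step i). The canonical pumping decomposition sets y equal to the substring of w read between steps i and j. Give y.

Run of A on w = b a b a c c:
  step 0: S0  (start)
  step 1: S3  (read b: S0→S3)
  step 2: S1  (read a: S3→S1)
  step 3: S2  (read b: S1→S2)
  step 4: S3  (read a: S2→S3)   ← first repeat (S3 seen earlier)
  step 5: S0  (read c: S3→S0)
  step 6: S0  (read c: S0→S0)

So i = 1, j = 4, giving x = w[0:1] = b, y = w[1:4] = aba, z = w[4:6] = cc.
Check: |xy| = 4 ≤ 4 and |y| = 3 ≥ 1. Reading y takes A from S3 back to S3, so every xyⁱz is accepted.

aba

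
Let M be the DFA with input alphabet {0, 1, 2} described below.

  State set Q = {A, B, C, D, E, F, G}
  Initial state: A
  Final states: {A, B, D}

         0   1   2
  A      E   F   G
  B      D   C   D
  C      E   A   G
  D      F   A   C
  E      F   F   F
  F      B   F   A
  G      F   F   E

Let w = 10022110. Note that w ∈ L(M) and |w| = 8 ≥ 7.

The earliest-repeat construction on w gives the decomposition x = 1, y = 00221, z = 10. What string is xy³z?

xy^3z = 1·00221·00221·00221·10 = 100221002210022110.
Reading y = 00221 takes M from F back to F, so after x·y·y·y the machine is still in F, and z then leads to the accepting state B. Hence 100221002210022110 ∈ L(M).

100221002210022110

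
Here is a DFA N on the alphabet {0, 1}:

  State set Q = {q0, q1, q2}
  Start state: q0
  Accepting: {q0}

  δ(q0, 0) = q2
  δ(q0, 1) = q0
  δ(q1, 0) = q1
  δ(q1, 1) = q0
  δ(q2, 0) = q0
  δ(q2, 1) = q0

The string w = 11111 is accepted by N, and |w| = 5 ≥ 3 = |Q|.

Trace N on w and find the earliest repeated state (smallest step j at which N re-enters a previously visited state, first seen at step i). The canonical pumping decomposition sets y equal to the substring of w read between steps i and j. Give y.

State sequence: q0 -1-> q0 -1-> q0 -1-> q0 -1-> q0 -1-> q0
First repeat at step 1: q0 was already visited.

So i = 0, j = 1, giving x = w[0:0] = ε, y = w[0:1] = 1, z = w[1:5] = 1111.
Check: |xy| = 1 ≤ 3 and |y| = 1 ≥ 1. Reading y takes N from q0 back to q0, so every xyⁱz is accepted.
Since N has 3 states, any run of length ≥ 3 visits 3+1 states, so by pigeonhole some state repeats within the first 3 steps — that repeat gives the pumpable loop.

1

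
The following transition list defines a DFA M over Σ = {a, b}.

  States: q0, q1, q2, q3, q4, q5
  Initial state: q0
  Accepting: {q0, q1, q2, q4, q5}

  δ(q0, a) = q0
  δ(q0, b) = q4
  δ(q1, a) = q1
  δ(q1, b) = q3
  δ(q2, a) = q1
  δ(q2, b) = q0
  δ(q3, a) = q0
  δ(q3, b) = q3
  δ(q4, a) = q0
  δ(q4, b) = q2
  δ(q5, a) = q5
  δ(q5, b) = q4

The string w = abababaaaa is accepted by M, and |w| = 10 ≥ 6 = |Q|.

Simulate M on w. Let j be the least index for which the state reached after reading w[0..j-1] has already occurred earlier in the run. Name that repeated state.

State sequence: q0 -a-> q0 -b-> q4 -a-> q0 -b-> q4 -a-> q0 -b-> q4 -a-> q0 -a-> q0 -a-> q0 -a-> q0
First repeat at step 1: q0 was already visited.

The earliest repeat is at step j = 1: M is in q0, which it already visited at step i = 0.
The DFA has 6 states, so the proof of the pumping lemma guarantees a repeated state among the first 6+1 visited; the segment between the two visits is the pumpable y.

q0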